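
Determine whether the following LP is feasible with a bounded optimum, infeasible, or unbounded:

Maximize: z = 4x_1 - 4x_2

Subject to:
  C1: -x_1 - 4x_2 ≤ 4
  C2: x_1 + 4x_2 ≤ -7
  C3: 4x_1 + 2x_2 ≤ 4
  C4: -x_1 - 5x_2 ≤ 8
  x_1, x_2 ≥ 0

Infeasible (no feasible solution exists)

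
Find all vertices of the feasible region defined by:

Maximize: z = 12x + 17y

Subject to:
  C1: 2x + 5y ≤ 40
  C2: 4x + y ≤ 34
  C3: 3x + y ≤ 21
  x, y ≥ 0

(0, 0), (7, 0), (5, 6), (0, 8)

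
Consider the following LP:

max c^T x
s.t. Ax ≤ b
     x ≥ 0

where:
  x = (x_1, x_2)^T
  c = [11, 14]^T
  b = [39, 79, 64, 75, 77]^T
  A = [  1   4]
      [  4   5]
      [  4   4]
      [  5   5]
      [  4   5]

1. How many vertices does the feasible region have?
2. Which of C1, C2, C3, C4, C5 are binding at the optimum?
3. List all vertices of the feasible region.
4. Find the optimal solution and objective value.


1. 4
2. C1, C4
3. (0, 0), (15, 0), (7, 8), (0, 9.75)
4. x_1 = 7, x_2 = 8, z = 189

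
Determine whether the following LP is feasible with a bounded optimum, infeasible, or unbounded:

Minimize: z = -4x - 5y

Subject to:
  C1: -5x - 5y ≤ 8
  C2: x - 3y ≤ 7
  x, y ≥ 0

Unbounded (objective can decrease without bound)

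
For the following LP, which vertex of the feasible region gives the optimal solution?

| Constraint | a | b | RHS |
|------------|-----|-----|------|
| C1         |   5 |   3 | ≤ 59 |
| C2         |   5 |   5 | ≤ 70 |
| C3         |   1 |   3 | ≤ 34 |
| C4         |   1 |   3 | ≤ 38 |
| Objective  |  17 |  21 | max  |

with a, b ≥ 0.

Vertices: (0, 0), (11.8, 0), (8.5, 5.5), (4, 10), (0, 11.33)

Evaluate the objective at each vertex of the feasible region:
  z(0, 0) = 0
  z(11.8, 0) = 200.6
  z(8.5, 5.5) = 260
  z(4, 10) = 278  ←
  z(0, 11.33) = 238
The maximum is at a = 4, b = 10.

(4, 10)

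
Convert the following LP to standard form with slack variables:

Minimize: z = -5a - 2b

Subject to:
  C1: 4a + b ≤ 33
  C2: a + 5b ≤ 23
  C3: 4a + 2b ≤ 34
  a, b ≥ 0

min z = -5a - 2b

s.t.
  4a + b + s1 = 33
  a + 5b + s2 = 23
  4a + 2b + s3 = 34
  a, b, s1, s2, s3 ≥ 0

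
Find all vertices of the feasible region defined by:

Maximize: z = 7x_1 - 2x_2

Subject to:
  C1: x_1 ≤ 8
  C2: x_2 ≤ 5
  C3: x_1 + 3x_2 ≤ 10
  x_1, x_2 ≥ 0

(0, 0), (8, 0), (8, 0.6667), (0, 3.333)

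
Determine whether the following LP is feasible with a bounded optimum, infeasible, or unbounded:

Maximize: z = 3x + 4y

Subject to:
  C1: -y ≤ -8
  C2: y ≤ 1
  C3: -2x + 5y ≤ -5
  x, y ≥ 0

Infeasible (no feasible solution exists)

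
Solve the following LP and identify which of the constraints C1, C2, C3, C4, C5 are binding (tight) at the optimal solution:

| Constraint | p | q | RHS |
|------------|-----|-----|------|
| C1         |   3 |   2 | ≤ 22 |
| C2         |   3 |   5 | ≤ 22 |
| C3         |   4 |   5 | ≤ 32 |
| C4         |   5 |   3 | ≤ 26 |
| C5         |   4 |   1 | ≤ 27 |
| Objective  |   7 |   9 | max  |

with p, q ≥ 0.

At p = 4, q = 2, compute slack b - a·x for each constraint:
  C1: 22 − 16 = 6  (slack)
  C2: 22 − 22 = 0  (binding)
  C3: 32 − 26 = 6  (slack)
  C4: 26 − 26 = 0  (binding)
  C5: 27 − 18 = 9  (slack)

Optimal: p = 4, q = 2
Binding: C2, C4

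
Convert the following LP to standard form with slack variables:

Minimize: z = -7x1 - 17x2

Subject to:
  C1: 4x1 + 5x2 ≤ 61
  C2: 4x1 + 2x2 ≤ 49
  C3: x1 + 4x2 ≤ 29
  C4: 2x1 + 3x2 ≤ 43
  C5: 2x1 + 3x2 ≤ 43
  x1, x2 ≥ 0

min z = -7x1 - 17x2

s.t.
  4x1 + 5x2 + s1 = 61
  4x1 + 2x2 + s2 = 49
  x1 + 4x2 + s3 = 29
  2x1 + 3x2 + s4 = 43
  2x1 + 3x2 + s5 = 43
  x1, x2, s1, s2, s3, s4, s5 ≥ 0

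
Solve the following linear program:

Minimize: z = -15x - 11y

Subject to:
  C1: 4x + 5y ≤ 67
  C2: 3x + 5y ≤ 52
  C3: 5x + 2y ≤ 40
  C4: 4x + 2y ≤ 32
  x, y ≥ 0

Evaluate the objective at each vertex of the feasible region:
  z(0, 0) = 0
  z(8, 0) = -120
  z(4, 8) = -148  ←
  z(0, 10.4) = -114.4
The minimum is at x = 4, y = 8.

x = 4, y = 8, z = -148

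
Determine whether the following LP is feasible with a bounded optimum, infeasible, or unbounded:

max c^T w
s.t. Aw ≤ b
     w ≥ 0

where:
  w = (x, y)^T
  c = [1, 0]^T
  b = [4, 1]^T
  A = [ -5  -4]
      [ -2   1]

Unbounded (objective can increase without bound)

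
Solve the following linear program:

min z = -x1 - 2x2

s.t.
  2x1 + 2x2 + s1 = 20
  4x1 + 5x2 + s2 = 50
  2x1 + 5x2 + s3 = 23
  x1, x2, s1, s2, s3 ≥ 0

Evaluate the objective at each vertex of the feasible region:
  z(0, 0) = 0
  z(10, 0) = -10
  z(9, 1) = -11  ←
  z(0, 4.6) = -9.2
The minimum is at x1 = 9, x2 = 1.

x1 = 9, x2 = 1, z = -11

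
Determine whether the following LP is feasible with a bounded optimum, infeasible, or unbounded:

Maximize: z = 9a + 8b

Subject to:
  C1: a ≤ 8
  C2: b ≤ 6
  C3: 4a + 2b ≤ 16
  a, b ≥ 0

Feasible with a bounded optimal solution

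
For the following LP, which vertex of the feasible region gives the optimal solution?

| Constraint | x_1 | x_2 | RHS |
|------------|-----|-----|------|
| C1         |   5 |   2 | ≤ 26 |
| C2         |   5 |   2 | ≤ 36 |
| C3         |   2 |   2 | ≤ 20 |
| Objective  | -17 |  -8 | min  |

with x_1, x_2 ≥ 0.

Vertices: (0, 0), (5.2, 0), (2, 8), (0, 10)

Evaluate the objective at each vertex of the feasible region:
  z(0, 0) = 0
  z(5.2, 0) = -88.4
  z(2, 8) = -98  ←
  z(0, 10) = -80
The minimum is at x_1 = 2, x_2 = 8.

(2, 8)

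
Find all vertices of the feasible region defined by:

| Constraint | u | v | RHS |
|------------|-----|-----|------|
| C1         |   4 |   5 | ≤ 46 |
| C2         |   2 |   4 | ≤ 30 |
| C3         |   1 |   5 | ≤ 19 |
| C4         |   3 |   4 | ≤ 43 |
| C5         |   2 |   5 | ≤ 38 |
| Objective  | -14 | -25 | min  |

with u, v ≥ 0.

(0, 0), (11.5, 0), (9, 2), (0, 3.8)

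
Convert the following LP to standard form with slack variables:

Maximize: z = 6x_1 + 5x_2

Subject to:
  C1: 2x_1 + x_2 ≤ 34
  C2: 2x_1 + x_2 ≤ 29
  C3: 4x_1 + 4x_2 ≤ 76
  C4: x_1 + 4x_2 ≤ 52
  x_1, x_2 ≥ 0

max z = 6x_1 + 5x_2

s.t.
  2x_1 + x_2 + s1 = 34
  2x_1 + x_2 + s2 = 29
  4x_1 + 4x_2 + s3 = 76
  x_1 + 4x_2 + s4 = 52
  x_1, x_2, s1, s2, s3, s4 ≥ 0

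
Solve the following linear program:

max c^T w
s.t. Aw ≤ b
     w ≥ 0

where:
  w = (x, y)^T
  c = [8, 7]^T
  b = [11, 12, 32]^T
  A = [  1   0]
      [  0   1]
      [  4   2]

Evaluate the objective at each vertex of the feasible region:
  z(0, 0) = 0
  z(8, 0) = 64
  z(2, 12) = 100  ←
  z(0, 12) = 84
The maximum is at x = 2, y = 12.

x = 2, y = 12, z = 100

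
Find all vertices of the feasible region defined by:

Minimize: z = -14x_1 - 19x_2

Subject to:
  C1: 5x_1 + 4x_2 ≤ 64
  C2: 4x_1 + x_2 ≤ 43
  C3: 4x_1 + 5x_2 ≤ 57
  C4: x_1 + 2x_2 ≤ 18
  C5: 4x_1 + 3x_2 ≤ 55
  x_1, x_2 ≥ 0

(0, 0), (10.75, 0), (9.875, 3.5), (8, 5), (0, 9)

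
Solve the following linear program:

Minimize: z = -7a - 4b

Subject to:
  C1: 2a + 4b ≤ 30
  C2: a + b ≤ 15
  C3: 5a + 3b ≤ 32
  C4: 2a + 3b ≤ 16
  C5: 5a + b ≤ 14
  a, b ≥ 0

Evaluate the objective at each vertex of the feasible region:
  z(0, 0) = 0
  z(2.8, 0) = -19.6
  z(2, 4) = -30  ←
  z(0, 5.333) = -21.33
The minimum is at a = 2, b = 4.

a = 2, b = 4, z = -30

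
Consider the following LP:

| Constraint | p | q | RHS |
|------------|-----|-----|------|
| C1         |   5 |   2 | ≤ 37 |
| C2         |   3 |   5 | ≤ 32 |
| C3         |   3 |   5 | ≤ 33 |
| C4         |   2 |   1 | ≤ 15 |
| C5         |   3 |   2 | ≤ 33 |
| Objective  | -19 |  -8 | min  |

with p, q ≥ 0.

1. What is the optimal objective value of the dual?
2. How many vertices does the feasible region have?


1. -141
2. 5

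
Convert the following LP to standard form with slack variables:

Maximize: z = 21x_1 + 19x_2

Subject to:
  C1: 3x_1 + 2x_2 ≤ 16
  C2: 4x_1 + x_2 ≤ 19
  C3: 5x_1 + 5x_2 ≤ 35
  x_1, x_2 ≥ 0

max z = 21x_1 + 19x_2

s.t.
  3x_1 + 2x_2 + s1 = 16
  4x_1 + x_2 + s2 = 19
  5x_1 + 5x_2 + s3 = 35
  x_1, x_2, s1, s2, s3 ≥ 0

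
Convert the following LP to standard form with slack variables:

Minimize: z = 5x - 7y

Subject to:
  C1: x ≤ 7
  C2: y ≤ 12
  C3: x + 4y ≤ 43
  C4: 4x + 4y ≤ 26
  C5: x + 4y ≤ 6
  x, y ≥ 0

min z = 5x - 7y

s.t.
  x + s1 = 7
  y + s2 = 12
  x + 4y + s3 = 43
  4x + 4y + s4 = 26
  x + 4y + s5 = 6
  x, y, s1, s2, s3, s4, s5 ≥ 0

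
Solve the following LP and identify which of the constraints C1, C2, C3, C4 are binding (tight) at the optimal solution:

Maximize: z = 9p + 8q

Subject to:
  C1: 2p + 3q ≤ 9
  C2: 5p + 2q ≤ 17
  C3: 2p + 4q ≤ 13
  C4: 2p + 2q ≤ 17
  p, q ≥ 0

At p = 3, q = 1, compute slack b - a·x for each constraint:
  C1: 9 − 9 = 0  (binding)
  C2: 17 − 17 = 0  (binding)
  C3: 13 − 10 = 3  (slack)
  C4: 17 − 8 = 9  (slack)

Optimal: p = 3, q = 1
Binding: C1, C2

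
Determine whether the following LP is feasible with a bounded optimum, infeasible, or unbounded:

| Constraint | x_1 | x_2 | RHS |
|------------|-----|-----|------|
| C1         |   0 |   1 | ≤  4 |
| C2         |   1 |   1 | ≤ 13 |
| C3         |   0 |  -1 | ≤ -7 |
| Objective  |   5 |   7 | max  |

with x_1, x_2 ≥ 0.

Infeasible (no feasible solution exists)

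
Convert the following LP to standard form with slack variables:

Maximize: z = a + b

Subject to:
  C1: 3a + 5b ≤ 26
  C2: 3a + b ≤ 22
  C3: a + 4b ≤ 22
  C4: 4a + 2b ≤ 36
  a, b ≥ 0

max z = a + b

s.t.
  3a + 5b + s1 = 26
  3a + b + s2 = 22
  a + 4b + s3 = 22
  4a + 2b + s4 = 36
  a, b, s1, s2, s3, s4 ≥ 0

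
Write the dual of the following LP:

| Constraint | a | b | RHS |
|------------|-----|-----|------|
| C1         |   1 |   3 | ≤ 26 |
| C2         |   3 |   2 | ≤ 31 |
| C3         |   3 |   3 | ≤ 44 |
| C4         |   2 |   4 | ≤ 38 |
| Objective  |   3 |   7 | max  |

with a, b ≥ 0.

Primal max cᵀx s.t. Ax ≤ b, x ≥ 0  →  Dual min bᵀy s.t. Aᵀy ≥ c, y ≥ 0.

Minimize: z = 26y1 + 31y2 + 44y3 + 38y4

Subject to:
  y1 + 3y2 + 3y3 + 2y4 ≥ 3
  3y1 + 2y2 + 3y3 + 4y4 ≥ 7
  y1, y2, y3, y4 ≥ 0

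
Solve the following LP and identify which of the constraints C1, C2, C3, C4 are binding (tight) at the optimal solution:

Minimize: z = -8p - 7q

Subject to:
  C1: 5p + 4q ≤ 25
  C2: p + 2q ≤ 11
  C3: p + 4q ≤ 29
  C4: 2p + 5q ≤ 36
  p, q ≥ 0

At p = 1, q = 5, compute slack b - a·x for each constraint:
  C1: 25 − 25 = 0  (binding)
  C2: 11 − 11 = 0  (binding)
  C3: 29 − 21 = 8  (slack)
  C4: 36 − 27 = 9  (slack)

Optimal: p = 1, q = 5
Binding: C1, C2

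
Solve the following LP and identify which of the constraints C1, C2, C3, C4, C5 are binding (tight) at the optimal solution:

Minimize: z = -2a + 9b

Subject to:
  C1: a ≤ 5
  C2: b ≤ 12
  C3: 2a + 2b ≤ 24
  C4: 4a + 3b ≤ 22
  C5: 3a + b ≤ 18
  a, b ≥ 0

At a = 5, b = 0, compute slack b - a·x for each constraint:
  C1: 5 − 5 = 0  (binding)
  C2: 12 − 0 = 12  (slack)
  C3: 24 − 10 = 14  (slack)
  C4: 22 − 20 = 2  (slack)
  C5: 18 − 15 = 3  (slack)

Optimal: a = 5, b = 0
Binding: C1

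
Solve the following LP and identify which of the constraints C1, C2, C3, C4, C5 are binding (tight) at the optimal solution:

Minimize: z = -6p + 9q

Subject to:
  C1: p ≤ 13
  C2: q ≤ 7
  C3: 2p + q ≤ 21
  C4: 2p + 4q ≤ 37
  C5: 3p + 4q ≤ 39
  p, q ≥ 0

At p = 10.5, q = 0, compute slack b - a·x for each constraint:
  C1: 13 − 10.5 = 2.5  (slack)
  C2: 7 − 0 = 7  (slack)
  C3: 21 − 21 = 0  (binding)
  C4: 37 − 21 = 16  (slack)
  C5: 39 − 31.5 = 7.5  (slack)

Optimal: p = 10.5, q = 0
Binding: C3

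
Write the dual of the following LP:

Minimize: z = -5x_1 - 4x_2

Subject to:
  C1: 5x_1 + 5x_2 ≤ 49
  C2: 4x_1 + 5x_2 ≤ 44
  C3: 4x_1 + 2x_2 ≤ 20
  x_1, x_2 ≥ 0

Primal min cᵀx s.t. Ax ≤ b, x ≥ 0  →  Dual max −bᵀy s.t. Aᵀy ≥ −c, y ≥ 0.

Maximize: z = -49y1 - 44y2 - 20y3

Subject to:
  5y1 + 4y2 + 4y3 ≥ 5
  5y1 + 5y2 + 2y3 ≥ 4
  y1, y2, y3 ≥ 0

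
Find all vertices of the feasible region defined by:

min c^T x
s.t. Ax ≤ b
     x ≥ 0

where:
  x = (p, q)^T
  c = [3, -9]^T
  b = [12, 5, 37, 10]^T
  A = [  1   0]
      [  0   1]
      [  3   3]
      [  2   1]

(0, 0), (5, 0), (2.5, 5), (0, 5)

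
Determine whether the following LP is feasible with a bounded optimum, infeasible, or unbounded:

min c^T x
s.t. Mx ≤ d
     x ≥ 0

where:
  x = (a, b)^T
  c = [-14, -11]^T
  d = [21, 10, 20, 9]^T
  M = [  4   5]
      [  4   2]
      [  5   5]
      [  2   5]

Feasible with a bounded optimal solution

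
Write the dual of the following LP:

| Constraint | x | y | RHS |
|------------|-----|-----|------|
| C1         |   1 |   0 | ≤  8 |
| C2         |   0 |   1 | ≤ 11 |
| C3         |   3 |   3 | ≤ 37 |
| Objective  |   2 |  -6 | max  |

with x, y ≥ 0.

Primal max cᵀx s.t. Ax ≤ b, x ≥ 0  →  Dual min bᵀy s.t. Aᵀy ≥ c, y ≥ 0.

Minimize: z = 8y1 + 11y2 + 37y3

Subject to:
  y1 + 3y3 ≥ 2
  y2 + 3y3 ≥ -6
  y1, y2, y3 ≥ 0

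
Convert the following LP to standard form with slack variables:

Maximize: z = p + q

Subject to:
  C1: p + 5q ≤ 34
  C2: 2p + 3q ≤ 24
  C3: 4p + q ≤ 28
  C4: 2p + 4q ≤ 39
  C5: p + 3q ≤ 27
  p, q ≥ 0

max z = p + q

s.t.
  p + 5q + s1 = 34
  2p + 3q + s2 = 24
  4p + q + s3 = 28
  2p + 4q + s4 = 39
  p + 3q + s5 = 27
  p, q, s1, s2, s3, s4, s5 ≥ 0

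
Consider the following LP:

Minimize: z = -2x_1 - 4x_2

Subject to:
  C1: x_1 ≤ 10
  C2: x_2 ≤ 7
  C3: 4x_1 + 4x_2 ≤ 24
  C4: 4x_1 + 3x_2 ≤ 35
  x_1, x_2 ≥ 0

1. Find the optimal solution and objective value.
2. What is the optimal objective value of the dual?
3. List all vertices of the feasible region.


1. x_1 = 0, x_2 = 6, z = -24
2. -24
3. (0, 0), (6, 0), (0, 6)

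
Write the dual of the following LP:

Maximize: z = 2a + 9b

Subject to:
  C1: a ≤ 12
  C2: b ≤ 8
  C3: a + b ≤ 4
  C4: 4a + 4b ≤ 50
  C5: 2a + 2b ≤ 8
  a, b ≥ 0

Primal max cᵀx s.t. Ax ≤ b, x ≥ 0  →  Dual min bᵀy s.t. Aᵀy ≥ c, y ≥ 0.

Minimize: z = 12y1 + 8y2 + 4y3 + 50y4 + 8y5

Subject to:
  y1 + y3 + 4y4 + 2y5 ≥ 2
  y2 + y3 + 4y4 + 2y5 ≥ 9
  y1, y2, y3, y4, y5 ≥ 0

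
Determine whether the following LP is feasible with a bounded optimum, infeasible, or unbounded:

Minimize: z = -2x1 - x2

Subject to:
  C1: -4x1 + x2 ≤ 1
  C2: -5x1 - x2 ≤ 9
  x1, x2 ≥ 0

Unbounded (objective can decrease without bound)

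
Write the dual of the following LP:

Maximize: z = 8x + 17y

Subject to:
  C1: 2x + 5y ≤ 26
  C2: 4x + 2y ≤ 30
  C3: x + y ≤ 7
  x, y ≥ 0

Primal max cᵀx s.t. Ax ≤ b, x ≥ 0  →  Dual min bᵀy s.t. Aᵀy ≥ c, y ≥ 0.

Minimize: z = 26y1 + 30y2 + 7y3

Subject to:
  2y1 + 4y2 + y3 ≥ 8
  5y1 + 2y2 + y3 ≥ 17
  y1, y2, y3 ≥ 0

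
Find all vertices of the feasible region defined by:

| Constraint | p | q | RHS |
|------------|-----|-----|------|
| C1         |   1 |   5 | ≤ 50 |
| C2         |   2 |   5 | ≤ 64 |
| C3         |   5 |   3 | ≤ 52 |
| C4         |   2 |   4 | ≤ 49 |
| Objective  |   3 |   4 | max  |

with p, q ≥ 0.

(0, 0), (10.4, 0), (5, 9), (0, 10)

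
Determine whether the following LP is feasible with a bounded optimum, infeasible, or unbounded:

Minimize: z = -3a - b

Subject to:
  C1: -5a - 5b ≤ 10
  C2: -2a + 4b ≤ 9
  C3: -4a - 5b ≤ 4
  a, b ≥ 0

Unbounded (objective can decrease without bound)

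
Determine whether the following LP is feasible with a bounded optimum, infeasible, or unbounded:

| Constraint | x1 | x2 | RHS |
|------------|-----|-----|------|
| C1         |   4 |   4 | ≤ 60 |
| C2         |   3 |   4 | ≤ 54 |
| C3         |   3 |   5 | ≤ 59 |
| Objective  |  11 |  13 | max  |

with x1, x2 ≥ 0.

Feasible with a bounded optimal solution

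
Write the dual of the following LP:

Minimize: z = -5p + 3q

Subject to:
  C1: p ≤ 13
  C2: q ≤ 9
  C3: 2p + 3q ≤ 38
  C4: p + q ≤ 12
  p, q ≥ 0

Primal min cᵀx s.t. Ax ≤ b, x ≥ 0  →  Dual max −bᵀy s.t. Aᵀy ≥ −c, y ≥ 0.

Maximize: z = -13y1 - 9y2 - 38y3 - 12y4

Subject to:
  y1 + 2y3 + y4 ≥ 5
  y2 + 3y3 + y4 ≥ -3
  y1, y2, y3, y4 ≥ 0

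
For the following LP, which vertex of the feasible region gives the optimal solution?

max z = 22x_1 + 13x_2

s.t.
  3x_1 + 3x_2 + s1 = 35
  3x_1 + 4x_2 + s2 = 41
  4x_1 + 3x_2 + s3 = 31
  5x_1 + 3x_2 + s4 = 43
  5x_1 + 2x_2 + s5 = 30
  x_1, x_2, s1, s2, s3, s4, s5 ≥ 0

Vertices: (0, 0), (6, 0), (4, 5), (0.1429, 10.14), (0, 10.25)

Evaluate the objective at each vertex of the feasible region:
  z(0, 0) = 0
  z(6, 0) = 132
  z(4, 5) = 153  ←
  z(0.1429, 10.14) = 135
  z(0, 10.25) = 133.2
The maximum is at x_1 = 4, x_2 = 5.

(4, 5)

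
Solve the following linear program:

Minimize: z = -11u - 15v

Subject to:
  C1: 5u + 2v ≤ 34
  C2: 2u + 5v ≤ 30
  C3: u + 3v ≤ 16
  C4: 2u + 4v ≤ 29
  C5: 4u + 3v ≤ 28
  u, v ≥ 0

Evaluate the objective at each vertex of the feasible region:
  z(0, 0) = 0
  z(6.8, 0) = -74.8
  z(6.571, 0.5714) = -80.86
  z(4, 4) = -104  ←
  z(0, 5.333) = -80
The minimum is at u = 4, v = 4.

u = 4, v = 4, z = -104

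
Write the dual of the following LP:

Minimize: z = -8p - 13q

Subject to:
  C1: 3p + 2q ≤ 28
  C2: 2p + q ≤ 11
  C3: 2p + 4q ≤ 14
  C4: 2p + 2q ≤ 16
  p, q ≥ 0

Primal min cᵀx s.t. Ax ≤ b, x ≥ 0  →  Dual max −bᵀy s.t. Aᵀy ≥ −c, y ≥ 0.

Maximize: z = -28y1 - 11y2 - 14y3 - 16y4

Subject to:
  3y1 + 2y2 + 2y3 + 2y4 ≥ 8
  2y1 + y2 + 4y3 + 2y4 ≥ 13
  y1, y2, y3, y4 ≥ 0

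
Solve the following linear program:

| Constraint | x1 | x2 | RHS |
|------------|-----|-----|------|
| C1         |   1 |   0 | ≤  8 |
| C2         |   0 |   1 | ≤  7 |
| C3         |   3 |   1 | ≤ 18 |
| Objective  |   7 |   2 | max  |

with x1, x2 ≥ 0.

Evaluate the objective at each vertex of the feasible region:
  z(0, 0) = 0
  z(6, 0) = 42  ←
  z(3.667, 7) = 39.67
  z(0, 7) = 14
The maximum is at x1 = 6, x2 = 0.

x1 = 6, x2 = 0, z = 42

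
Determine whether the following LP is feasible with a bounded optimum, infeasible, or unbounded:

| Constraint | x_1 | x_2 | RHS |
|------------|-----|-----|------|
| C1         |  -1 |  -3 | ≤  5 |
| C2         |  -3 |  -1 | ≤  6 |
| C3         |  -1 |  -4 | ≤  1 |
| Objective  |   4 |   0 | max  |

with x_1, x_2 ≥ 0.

Unbounded (objective can increase without bound)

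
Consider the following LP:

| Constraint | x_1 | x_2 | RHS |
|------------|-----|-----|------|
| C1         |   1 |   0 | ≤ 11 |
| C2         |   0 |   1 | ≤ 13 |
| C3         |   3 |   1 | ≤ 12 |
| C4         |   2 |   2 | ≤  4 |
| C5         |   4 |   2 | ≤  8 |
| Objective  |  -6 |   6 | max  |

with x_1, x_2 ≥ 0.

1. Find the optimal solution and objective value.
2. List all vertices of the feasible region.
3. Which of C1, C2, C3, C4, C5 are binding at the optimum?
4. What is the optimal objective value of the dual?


1. x_1 = 0, x_2 = 2, z = 12
2. (0, 0), (2, 0), (0, 2)
3. C4
4. 12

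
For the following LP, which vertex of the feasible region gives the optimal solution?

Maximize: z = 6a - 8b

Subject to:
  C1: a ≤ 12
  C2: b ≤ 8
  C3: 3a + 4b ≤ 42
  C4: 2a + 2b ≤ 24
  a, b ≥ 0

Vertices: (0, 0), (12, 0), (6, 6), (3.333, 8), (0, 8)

Evaluate the objective at each vertex of the feasible region:
  z(0, 0) = 0
  z(12, 0) = 72  ←
  z(6, 6) = -12
  z(3.333, 8) = -44
  z(0, 8) = -64
The maximum is at a = 12, b = 0.

(12, 0)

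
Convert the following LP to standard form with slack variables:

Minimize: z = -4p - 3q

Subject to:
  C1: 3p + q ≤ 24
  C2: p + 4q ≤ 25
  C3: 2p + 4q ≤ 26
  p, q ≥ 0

min z = -4p - 3q

s.t.
  3p + q + s1 = 24
  p + 4q + s2 = 25
  2p + 4q + s3 = 26
  p, q, s1, s2, s3 ≥ 0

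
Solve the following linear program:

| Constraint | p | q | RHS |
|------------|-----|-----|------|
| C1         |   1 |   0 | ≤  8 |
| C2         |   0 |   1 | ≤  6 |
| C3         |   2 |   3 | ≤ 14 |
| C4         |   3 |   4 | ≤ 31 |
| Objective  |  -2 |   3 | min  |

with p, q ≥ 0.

Evaluate the objective at each vertex of the feasible region:
  z(0, 0) = 0
  z(7, 0) = -14  ←
  z(0, 4.667) = 14
The minimum is at p = 7, q = 0.

p = 7, q = 0, z = -14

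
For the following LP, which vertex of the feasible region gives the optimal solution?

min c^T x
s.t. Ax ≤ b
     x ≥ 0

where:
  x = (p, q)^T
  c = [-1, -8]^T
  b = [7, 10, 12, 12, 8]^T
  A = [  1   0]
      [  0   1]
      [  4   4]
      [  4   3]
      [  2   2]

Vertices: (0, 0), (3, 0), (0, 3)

Evaluate the objective at each vertex of the feasible region:
  z(0, 0) = 0
  z(3, 0) = -3
  z(0, 3) = -24  ←
The minimum is at p = 0, q = 3.

(0, 3)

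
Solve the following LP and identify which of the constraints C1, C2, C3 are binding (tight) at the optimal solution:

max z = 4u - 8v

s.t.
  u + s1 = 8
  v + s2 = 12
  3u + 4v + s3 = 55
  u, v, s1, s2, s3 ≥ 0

At u = 8, v = 0, compute slack b - a·x for each constraint:
  C1: 8 − 8 = 0  (binding)
  C2: 12 − 0 = 12  (slack)
  C3: 55 − 24 = 31  (slack)

Optimal: u = 8, v = 0
Binding: C1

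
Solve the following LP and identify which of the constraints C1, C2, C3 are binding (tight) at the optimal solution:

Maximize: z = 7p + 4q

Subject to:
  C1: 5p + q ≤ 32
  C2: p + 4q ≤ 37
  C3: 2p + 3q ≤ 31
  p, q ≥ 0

At p = 5, q = 7, compute slack b - a·x for each constraint:
  C1: 32 − 32 = 0  (binding)
  C2: 37 − 33 = 4  (slack)
  C3: 31 − 31 = 0  (binding)

Optimal: p = 5, q = 7
Binding: C1, C3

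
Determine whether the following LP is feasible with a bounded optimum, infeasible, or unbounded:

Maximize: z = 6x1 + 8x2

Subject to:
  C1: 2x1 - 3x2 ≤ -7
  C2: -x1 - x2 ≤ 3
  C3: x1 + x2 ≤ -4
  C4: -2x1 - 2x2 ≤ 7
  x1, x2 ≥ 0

Infeasible (no feasible solution exists)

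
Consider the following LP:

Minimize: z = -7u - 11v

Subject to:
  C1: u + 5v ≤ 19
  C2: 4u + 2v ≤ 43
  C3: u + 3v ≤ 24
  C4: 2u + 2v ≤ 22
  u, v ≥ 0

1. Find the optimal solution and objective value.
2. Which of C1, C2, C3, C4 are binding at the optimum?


1. u = 9, v = 2, z = -85
2. C1, C4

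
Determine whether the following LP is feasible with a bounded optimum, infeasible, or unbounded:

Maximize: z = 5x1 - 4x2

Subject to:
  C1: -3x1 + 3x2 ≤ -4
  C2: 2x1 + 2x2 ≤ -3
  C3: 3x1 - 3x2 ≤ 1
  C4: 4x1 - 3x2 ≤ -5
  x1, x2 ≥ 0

Infeasible (no feasible solution exists)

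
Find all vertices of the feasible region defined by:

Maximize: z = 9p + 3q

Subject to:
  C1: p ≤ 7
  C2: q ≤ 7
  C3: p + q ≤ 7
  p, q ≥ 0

(0, 0), (7, 0), (0, 7)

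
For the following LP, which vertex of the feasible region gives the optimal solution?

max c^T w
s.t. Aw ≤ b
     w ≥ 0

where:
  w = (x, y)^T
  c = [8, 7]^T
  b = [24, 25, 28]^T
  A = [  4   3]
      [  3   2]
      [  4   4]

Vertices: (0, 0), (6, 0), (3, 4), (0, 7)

Evaluate the objective at each vertex of the feasible region:
  z(0, 0) = 0
  z(6, 0) = 48
  z(3, 4) = 52  ←
  z(0, 7) = 49
The maximum is at x = 3, y = 4.

(3, 4)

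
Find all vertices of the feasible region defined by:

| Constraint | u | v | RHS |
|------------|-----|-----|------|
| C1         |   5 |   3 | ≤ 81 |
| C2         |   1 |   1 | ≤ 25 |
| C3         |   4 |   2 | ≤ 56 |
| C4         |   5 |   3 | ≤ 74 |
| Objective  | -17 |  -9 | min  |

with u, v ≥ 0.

(0, 0), (14, 0), (10, 8), (0, 24.67)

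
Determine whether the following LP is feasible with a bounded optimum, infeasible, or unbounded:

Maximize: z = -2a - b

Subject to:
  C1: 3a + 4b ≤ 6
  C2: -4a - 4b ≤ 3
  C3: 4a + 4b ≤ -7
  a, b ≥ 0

Infeasible (no feasible solution exists)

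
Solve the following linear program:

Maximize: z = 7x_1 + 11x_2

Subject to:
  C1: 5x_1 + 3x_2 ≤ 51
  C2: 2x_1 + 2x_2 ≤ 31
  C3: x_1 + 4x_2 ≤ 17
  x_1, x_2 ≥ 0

Evaluate the objective at each vertex of the feasible region:
  z(0, 0) = 0
  z(10.2, 0) = 71.4
  z(9, 2) = 85  ←
  z(0, 4.25) = 46.75
The maximum is at x_1 = 9, x_2 = 2.

x_1 = 9, x_2 = 2, z = 85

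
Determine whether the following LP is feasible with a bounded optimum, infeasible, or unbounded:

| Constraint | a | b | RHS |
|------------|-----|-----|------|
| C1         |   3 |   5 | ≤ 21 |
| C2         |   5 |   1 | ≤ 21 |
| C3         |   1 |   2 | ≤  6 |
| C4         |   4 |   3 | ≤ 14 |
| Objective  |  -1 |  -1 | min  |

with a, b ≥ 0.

Feasible with a bounded optimal solution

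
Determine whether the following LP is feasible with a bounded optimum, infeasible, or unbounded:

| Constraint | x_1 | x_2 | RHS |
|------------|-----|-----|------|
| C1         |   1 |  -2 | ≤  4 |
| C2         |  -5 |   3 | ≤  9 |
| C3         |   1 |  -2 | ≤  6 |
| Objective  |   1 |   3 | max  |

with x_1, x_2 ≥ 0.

Unbounded (objective can increase without bound)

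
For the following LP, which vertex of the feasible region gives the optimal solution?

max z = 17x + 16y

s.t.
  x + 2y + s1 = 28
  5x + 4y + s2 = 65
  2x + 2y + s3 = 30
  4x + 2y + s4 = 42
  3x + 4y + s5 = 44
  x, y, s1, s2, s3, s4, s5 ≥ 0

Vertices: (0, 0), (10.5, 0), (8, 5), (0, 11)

Evaluate the objective at each vertex of the feasible region:
  z(0, 0) = 0
  z(10.5, 0) = 178.5
  z(8, 5) = 216  ←
  z(0, 11) = 176
The maximum is at x = 8, y = 5.

(8, 5)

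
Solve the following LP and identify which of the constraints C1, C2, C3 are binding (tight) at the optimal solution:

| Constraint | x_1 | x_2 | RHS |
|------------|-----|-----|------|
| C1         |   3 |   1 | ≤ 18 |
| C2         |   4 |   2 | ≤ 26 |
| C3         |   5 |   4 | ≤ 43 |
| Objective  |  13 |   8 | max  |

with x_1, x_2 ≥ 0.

At x_1 = 3, x_2 = 7, compute slack b - a·x for each constraint:
  C1: 18 − 16 = 2  (slack)
  C2: 26 − 26 = 0  (binding)
  C3: 43 − 43 = 0  (binding)

Optimal: x_1 = 3, x_2 = 7
Binding: C2, C3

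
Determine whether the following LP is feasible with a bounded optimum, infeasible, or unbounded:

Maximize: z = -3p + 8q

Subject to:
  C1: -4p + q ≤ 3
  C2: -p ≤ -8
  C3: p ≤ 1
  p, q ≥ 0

Infeasible (no feasible solution exists)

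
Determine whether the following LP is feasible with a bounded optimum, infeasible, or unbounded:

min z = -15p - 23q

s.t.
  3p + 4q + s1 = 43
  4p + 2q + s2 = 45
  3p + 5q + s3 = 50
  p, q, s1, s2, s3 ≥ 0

Feasible with a bounded optimal solution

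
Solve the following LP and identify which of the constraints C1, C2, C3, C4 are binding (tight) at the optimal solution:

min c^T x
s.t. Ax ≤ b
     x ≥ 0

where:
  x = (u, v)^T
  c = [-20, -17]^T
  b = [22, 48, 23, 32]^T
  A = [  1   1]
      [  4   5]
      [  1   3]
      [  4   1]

At u = 7, v = 4, compute slack b - a·x for each constraint:
  C1: 22 − 11 = 11  (slack)
  C2: 48 − 48 = 0  (binding)
  C3: 23 − 19 = 4  (slack)
  C4: 32 − 32 = 0  (binding)

Optimal: u = 7, v = 4
Binding: C2, C4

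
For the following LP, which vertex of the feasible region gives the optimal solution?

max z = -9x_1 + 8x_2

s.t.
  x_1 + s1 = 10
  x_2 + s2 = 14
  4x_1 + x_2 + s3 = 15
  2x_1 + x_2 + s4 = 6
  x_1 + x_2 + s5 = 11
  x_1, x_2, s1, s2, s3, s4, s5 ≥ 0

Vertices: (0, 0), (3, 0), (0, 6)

Evaluate the objective at each vertex of the feasible region:
  z(0, 0) = 0
  z(3, 0) = -27
  z(0, 6) = 48  ←
The maximum is at x_1 = 0, x_2 = 6.

(0, 6)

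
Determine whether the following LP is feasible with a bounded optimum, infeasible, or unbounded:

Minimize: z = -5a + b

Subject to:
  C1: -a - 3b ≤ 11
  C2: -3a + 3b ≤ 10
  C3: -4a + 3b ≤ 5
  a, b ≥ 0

Unbounded (objective can decrease without bound)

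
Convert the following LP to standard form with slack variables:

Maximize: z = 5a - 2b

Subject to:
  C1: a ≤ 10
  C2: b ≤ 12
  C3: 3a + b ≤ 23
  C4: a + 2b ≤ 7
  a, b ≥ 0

max z = 5a - 2b

s.t.
  a + s1 = 10
  b + s2 = 12
  3a + b + s3 = 23
  a + 2b + s4 = 7
  a, b, s1, s2, s3, s4 ≥ 0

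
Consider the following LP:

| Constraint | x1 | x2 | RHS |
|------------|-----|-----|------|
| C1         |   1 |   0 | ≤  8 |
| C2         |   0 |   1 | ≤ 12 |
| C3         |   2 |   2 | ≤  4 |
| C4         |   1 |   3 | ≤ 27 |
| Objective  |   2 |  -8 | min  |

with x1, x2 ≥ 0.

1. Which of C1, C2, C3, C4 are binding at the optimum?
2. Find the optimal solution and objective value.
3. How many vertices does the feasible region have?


1. C3
2. x1 = 0, x2 = 2, z = -16
3. 3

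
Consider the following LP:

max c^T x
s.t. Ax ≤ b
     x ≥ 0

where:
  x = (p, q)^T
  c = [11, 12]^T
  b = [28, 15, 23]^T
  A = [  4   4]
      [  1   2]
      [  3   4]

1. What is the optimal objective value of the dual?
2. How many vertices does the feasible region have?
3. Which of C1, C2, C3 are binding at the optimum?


1. 79
2. 4
3. C1, C3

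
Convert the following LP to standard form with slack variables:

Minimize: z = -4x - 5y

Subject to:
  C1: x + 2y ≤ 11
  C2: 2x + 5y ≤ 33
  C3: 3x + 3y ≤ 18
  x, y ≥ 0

min z = -4x - 5y

s.t.
  x + 2y + s1 = 11
  2x + 5y + s2 = 33
  3x + 3y + s3 = 18
  x, y, s1, s2, s3 ≥ 0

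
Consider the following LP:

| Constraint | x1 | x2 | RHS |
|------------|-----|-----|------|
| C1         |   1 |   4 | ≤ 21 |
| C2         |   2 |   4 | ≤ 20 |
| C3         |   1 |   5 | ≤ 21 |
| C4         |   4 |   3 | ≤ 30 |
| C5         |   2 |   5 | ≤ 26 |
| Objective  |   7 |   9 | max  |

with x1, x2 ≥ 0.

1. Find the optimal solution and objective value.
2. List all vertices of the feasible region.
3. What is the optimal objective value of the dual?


1. x1 = 6, x2 = 2, z = 60
2. (0, 0), (7.5, 0), (6, 2), (2.667, 3.667), (0, 4.2)
3. 60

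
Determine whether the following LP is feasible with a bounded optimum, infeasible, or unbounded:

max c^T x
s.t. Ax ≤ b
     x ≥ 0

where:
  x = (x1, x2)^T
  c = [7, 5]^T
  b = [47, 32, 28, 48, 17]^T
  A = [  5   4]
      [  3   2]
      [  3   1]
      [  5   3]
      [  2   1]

Feasible with a bounded optimal solution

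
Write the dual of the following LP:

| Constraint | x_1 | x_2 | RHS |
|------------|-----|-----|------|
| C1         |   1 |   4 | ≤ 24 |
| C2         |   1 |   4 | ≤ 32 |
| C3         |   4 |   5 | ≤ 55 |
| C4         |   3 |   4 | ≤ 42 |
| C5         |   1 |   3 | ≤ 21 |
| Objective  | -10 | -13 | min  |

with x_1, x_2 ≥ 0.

Primal min cᵀx s.t. Ax ≤ b, x ≥ 0  →  Dual max −bᵀy s.t. Aᵀy ≥ −c, y ≥ 0.

Maximize: z = -24y1 - 32y2 - 55y3 - 42y4 - 21y5

Subject to:
  y1 + y2 + 4y3 + 3y4 + y5 ≥ 10
  4y1 + 4y2 + 5y3 + 4y4 + 3y5 ≥ 13
  y1, y2, y3, y4, y5 ≥ 0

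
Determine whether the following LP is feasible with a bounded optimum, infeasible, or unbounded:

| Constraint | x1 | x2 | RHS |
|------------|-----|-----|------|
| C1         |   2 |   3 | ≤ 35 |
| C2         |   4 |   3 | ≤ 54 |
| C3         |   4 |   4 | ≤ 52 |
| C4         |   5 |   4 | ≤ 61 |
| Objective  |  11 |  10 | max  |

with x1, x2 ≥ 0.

Feasible with a bounded optimal solution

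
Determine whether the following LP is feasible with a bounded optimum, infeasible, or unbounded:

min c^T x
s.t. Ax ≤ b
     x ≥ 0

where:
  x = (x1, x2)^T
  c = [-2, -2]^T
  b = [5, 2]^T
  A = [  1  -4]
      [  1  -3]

Unbounded (objective can decrease without bound)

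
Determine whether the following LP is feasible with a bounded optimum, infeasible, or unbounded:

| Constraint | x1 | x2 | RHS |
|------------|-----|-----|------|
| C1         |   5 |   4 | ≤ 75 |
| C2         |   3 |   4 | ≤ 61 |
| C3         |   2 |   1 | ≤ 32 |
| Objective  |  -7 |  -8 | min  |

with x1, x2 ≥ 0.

Feasible with a bounded optimal solution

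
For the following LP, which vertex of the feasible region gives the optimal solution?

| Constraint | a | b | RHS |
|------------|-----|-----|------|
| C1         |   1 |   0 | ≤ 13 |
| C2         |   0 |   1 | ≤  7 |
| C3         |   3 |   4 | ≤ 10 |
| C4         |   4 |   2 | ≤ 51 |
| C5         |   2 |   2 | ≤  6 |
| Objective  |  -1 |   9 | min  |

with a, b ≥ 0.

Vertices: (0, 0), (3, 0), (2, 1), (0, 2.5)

Evaluate the objective at each vertex of the feasible region:
  z(0, 0) = 0
  z(3, 0) = -3  ←
  z(2, 1) = 7
  z(0, 2.5) = 22.5
The minimum is at a = 3, b = 0.

(3, 0)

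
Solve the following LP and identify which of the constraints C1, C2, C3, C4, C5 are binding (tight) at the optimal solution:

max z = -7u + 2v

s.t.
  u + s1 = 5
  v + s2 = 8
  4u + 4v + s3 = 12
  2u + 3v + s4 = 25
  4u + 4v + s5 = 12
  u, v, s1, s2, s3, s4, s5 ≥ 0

At u = 0, v = 3, compute slack b - a·x for each constraint:
  C1: 5 − 0 = 5  (slack)
  C2: 8 − 3 = 5  (slack)
  C3: 12 − 12 = 0  (binding)
  C4: 25 − 9 = 16  (slack)
  C5: 12 − 12 = 0  (binding)

Optimal: u = 0, v = 3
Binding: C3, C5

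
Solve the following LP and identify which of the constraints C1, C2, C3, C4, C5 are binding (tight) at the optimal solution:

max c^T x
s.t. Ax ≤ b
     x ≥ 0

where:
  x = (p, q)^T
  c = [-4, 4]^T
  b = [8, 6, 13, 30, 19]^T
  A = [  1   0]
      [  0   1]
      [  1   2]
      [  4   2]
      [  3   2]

At p = 0, q = 6, compute slack b - a·x for each constraint:
  C1: 8 − 0 = 8  (slack)
  C2: 6 − 6 = 0  (binding)
  C3: 13 − 12 = 1  (slack)
  C4: 30 − 12 = 18  (slack)
  C5: 19 − 12 = 7  (slack)

Optimal: p = 0, q = 6
Binding: C2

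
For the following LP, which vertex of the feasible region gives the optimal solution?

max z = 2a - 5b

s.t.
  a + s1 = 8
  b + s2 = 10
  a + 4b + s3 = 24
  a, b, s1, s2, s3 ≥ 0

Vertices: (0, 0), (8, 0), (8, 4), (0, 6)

Evaluate the objective at each vertex of the feasible region:
  z(0, 0) = 0
  z(8, 0) = 16  ←
  z(8, 4) = -4
  z(0, 6) = -30
The maximum is at a = 8, b = 0.

(8, 0)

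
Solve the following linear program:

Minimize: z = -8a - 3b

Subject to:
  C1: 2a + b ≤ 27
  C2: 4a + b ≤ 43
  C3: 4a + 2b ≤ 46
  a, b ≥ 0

Evaluate the objective at each vertex of the feasible region:
  z(0, 0) = 0
  z(10.75, 0) = -86
  z(10, 3) = -89  ←
  z(0, 23) = -69
The minimum is at a = 10, b = 3.

a = 10, b = 3, z = -89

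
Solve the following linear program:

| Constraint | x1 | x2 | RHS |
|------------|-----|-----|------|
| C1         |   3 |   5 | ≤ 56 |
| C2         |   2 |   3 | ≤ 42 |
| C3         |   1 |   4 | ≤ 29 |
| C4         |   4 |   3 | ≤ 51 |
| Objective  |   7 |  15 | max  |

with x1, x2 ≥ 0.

Evaluate the objective at each vertex of the feasible region:
  z(0, 0) = 0
  z(12.75, 0) = 89.25
  z(9, 5) = 138  ←
  z(0, 7.25) = 108.8
The maximum is at x1 = 9, x2 = 5.

x1 = 9, x2 = 5, z = 138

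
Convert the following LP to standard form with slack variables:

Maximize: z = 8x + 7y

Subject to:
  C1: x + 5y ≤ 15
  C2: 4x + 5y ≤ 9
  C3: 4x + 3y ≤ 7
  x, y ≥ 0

max z = 8x + 7y

s.t.
  x + 5y + s1 = 15
  4x + 5y + s2 = 9
  4x + 3y + s3 = 7
  x, y, s1, s2, s3 ≥ 0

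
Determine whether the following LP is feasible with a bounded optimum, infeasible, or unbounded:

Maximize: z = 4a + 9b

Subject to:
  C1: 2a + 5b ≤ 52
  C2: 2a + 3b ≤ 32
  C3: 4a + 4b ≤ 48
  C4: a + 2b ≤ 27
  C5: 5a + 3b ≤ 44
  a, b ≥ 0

Feasible with a bounded optimal solution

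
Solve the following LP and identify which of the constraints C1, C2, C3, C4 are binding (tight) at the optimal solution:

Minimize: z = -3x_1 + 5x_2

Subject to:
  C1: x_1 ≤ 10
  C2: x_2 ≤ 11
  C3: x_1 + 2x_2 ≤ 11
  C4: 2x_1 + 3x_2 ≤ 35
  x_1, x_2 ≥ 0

At x_1 = 10, x_2 = 0, compute slack b - a·x for each constraint:
  C1: 10 − 10 = 0  (binding)
  C2: 11 − 0 = 11  (slack)
  C3: 11 − 10 = 1  (slack)
  C4: 35 − 20 = 15  (slack)

Optimal: x_1 = 10, x_2 = 0
Binding: C1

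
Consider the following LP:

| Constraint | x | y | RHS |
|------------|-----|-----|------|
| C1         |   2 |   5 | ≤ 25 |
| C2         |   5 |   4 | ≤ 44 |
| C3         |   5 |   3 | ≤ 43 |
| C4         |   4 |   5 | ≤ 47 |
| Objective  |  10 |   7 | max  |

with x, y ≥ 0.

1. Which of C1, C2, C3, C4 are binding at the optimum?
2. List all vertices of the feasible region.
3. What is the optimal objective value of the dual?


1. C2, C3
2. (0, 0), (8.6, 0), (8, 1), (7.059, 2.176), (0, 5)
3. 87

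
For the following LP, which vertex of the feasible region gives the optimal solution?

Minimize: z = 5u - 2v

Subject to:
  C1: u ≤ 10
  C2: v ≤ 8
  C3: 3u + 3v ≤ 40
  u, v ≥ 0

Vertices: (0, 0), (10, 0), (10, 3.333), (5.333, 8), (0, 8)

Evaluate the objective at each vertex of the feasible region:
  z(0, 0) = 0
  z(10, 0) = 50
  z(10, 3.333) = 43.33
  z(5.333, 8) = 10.67
  z(0, 8) = -16  ←
The minimum is at u = 0, v = 8.

(0, 8)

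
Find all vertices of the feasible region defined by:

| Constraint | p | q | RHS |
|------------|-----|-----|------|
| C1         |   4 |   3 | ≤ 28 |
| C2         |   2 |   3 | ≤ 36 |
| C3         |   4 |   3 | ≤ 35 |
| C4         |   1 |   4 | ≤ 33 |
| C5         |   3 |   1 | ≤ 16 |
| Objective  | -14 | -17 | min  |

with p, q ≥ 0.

(0, 0), (5.333, 0), (4, 4), (1, 8), (0, 8.25)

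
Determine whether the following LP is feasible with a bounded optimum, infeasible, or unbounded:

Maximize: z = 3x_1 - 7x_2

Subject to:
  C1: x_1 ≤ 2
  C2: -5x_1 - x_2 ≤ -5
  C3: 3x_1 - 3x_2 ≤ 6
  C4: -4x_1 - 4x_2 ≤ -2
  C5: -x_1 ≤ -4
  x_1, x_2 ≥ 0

Infeasible (no feasible solution exists)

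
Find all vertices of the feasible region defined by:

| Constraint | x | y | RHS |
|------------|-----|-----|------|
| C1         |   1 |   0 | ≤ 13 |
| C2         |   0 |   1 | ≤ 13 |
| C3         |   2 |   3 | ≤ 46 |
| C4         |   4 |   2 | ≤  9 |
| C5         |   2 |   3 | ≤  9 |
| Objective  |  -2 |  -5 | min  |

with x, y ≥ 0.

(0, 0), (2.25, 0), (1.125, 2.25), (0, 3)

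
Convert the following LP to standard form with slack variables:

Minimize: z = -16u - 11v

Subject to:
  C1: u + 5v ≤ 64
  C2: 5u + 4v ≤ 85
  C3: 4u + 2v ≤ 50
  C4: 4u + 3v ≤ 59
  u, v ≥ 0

min z = -16u - 11v

s.t.
  u + 5v + s1 = 64
  5u + 4v + s2 = 85
  4u + 2v + s3 = 50
  4u + 3v + s4 = 59
  u, v, s1, s2, s3, s4 ≥ 0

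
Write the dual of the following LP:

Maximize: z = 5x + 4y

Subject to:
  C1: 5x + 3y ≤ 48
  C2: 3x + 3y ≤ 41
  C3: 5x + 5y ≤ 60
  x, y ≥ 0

Primal max cᵀx s.t. Ax ≤ b, x ≥ 0  →  Dual min bᵀy s.t. Aᵀy ≥ c, y ≥ 0.

Minimize: z = 48y1 + 41y2 + 60y3

Subject to:
  5y1 + 3y2 + 5y3 ≥ 5
  3y1 + 3y2 + 5y3 ≥ 4
  y1, y2, y3 ≥ 0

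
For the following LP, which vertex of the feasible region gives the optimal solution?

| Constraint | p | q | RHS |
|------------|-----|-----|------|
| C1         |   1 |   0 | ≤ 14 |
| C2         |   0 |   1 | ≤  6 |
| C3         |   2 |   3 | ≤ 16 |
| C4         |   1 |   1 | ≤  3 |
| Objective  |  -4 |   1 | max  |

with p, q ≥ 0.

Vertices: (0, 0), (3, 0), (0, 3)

Evaluate the objective at each vertex of the feasible region:
  z(0, 0) = 0
  z(3, 0) = -12
  z(0, 3) = 3  ←
The maximum is at p = 0, q = 3.

(0, 3)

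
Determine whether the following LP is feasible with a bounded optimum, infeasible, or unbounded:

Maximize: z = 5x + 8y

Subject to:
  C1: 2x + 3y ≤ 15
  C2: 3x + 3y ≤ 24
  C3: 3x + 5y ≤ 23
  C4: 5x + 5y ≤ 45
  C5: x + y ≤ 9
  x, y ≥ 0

Feasible with a bounded optimal solution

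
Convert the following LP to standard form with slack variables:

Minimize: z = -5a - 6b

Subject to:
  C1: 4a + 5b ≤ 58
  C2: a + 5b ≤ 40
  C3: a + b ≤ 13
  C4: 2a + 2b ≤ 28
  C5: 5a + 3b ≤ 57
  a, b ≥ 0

min z = -5a - 6b

s.t.
  4a + 5b + s1 = 58
  a + 5b + s2 = 40
  a + b + s3 = 13
  2a + 2b + s4 = 28
  5a + 3b + s5 = 57
  a, b, s1, s2, s3, s4, s5 ≥ 0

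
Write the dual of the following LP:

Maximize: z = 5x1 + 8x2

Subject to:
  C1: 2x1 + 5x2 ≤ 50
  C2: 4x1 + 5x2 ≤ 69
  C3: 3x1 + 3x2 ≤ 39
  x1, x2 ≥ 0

Primal max cᵀx s.t. Ax ≤ b, x ≥ 0  →  Dual min bᵀy s.t. Aᵀy ≥ c, y ≥ 0.

Minimize: z = 50y1 + 69y2 + 39y3

Subject to:
  2y1 + 4y2 + 3y3 ≥ 5
  5y1 + 5y2 + 3y3 ≥ 8
  y1, y2, y3 ≥ 0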